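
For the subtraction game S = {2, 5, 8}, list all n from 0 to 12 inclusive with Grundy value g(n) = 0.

Grundy values for subtraction set {2, 5, 8}:
k:     0  1  2  3  4  5  6  7  8  9 10 11 12
g(k):  0  0  1  1  0  2  1  0  2  1  0  0  1
The P-positions (g = 0) in 0..12 are 0, 1, 4, 7, 10, 11.

0, 1, 4, 7, 10, 11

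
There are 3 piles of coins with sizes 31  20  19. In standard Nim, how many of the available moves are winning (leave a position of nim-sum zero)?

3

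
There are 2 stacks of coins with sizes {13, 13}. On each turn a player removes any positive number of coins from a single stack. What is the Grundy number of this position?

0

Compute the nim-sum pairwise:
13 XOR 13 = 0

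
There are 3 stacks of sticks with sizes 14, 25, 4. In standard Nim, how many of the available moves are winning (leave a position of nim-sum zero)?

1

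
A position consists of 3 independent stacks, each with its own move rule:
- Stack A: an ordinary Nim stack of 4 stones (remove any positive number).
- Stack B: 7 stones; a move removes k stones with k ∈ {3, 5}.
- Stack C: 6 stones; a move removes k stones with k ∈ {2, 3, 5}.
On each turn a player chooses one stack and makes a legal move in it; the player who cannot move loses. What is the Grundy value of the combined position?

5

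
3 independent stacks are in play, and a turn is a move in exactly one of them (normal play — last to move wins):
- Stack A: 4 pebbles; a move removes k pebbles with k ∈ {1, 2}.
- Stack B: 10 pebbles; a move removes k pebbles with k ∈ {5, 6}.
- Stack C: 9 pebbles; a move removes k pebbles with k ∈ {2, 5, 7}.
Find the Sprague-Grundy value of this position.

For stack A, compute g(0), g(1), … with moves {1, 2}:
g(0) = mex{} = 0
g(1) = mex{0} = 1
g(2) = mex{0,1} = 2
g(3) = mex{1,2} = 0
g(4) = mex{0,2} = 1
So g(4) = 1.
Grundy values for stack B (subtraction set {5, 6}):
g(0) = mex{} = 0
g(1) = mex{} = 0
g(2) = mex{} = 0
g(3) = mex{} = 0
g(4) = mex{} = 0
g(5) = mex{0} = 1
g(6) = mex{0} = 1
g(7) = mex{0} = 1
g(8) = mex{0} = 1
g(9) = mex{0} = 1
g(10) = mex{0,1} = 2
So g(10) = 2.
Build the Grundy sequence for stack C with g(k) = mex{g(k−s) : s ∈ {2, 5, 7}, s ≤ k}:
k:     0  1  2  3  4  5  6  7  8  9
g(k):  0  0  1  1  0  2  1  3  2  2
So g(9) = 2.
The value of a disjunctive sum is the nim-sum of the parts.
Combined value = 1 XOR 2 XOR 2 = 1.

1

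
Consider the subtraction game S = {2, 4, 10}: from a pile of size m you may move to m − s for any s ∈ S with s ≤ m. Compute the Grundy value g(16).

2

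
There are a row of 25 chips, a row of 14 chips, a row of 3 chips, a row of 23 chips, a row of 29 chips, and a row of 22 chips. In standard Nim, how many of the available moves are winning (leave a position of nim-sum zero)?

Compute the nim-sum pairwise:
25 ⊕ 14 = 23
23 ⊕ 3 = 20
20 ⊕ 23 = 3
3 ⊕ 29 = 30
30 ⊕ 22 = 8
The overall nim-sum is X = 8. A row of size p has a winning move iff p XOR X < p (reduce it to p XOR X).
  25: 25 XOR 8 = 17 < 25 — winning move (to 17).
  14: 14 XOR 8 = 6 < 14 — winning move (to 6).
  3: 3 XOR 8 = 11 ≥ 3 — no move.
  23: 23 XOR 8 = 31 ≥ 23 — no move.
  29: 29 XOR 8 = 21 < 29 — winning move (to 21).
  22: 22 XOR 8 = 30 ≥ 22 — no move.
That gives 3 winning moves.

3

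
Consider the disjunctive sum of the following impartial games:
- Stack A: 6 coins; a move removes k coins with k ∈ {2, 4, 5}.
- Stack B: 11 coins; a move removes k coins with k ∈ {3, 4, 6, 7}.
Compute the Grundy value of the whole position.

3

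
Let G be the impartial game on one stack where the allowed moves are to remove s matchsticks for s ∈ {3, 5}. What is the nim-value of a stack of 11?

1

Grundy values for subtraction set {3, 5}:
g(0) = mex{} = 0
g(1) = mex{} = 0
g(2) = mex{} = 0
g(3) = mex{0} = 1
g(4) = mex{0} = 1
g(5) = mex{0} = 1
g(6) = mex{0,1} = 2
g(7) = mex{0,1} = 2
g(8) = mex{1} = 0
g(9) = mex{1,2} = 0
g(10) = mex{1,2} = 0
g(11) = mex{0,2} = 1
So g(11) = 1.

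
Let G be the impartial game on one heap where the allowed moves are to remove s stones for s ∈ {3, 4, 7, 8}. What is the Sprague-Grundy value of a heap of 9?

Build the Grundy sequence with g(k) = mex{g(k−s) : s ∈ {3, 4, 7, 8}, s ≤ k}:
k:     0  1  2  3  4  5  6  7  8  9
g(k):  0  0  0  1  1  1  2  2  2  3
So g(9) = 3.

3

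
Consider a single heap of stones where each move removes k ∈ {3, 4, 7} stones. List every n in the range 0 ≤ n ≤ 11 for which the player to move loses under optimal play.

0, 1, 2, 10, 11

Build the Grundy sequence with g(k) = mex{g(k−s) : s ∈ {3, 4, 7}, s ≤ k}:
k:     0  1  2  3  4  5  6  7  8  9 10 11
g(k):  0  0  0  1  1  1  2  2  2  3  0  0
The P-positions (g = 0) in 0..11 are 0, 1, 2, 10, 11.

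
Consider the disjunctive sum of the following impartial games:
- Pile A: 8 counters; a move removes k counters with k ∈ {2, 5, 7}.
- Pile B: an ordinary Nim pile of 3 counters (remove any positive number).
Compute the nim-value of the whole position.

Grundy values for pile A (subtraction set {2, 5, 7}):
k:     0  1  2  3  4  5  6  7  8
g(k):  0  0  1  1  0  2  1  3  2
So g(8) = 2.
Pile B is a plain Nim pile of size 3, so its Grundy value is 3.
By the Sprague-Grundy theorem, the Grundy value of a sum of independent games is the XOR of the component values.
Combined value = 2 XOR 3 = 1.

1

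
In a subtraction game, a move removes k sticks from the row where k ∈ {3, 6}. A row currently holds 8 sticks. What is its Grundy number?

Build the Grundy sequence with g(k) = mex{g(k−s) : s ∈ {3, 6}, s ≤ k}:
k:     0  1  2  3  4  5  6  7  8
g(k):  0  0  0  1  1  1  2  2  2
So g(8) = 2.

2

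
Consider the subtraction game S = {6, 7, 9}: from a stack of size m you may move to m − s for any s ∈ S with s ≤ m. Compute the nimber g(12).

2

Grundy values for subtraction set {6, 7, 9}:
g(0) = mex{} = 0
g(1) = mex{} = 0
g(2) = mex{} = 0
g(3) = mex{} = 0
g(4) = mex{} = 0
g(5) = mex{} = 0
g(6) = mex{0} = 1
g(7) = mex{0} = 1
g(8) = mex{0} = 1
g(9) = mex{0} = 1
g(10) = mex{0} = 1
g(11) = mex{0} = 1
g(12) = mex{0,1} = 2
So g(12) = 2.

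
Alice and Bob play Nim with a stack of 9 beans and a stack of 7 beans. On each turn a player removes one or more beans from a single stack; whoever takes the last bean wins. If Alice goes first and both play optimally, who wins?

Alice wins

Compute the nim-sum pairwise:
9 ^ 7 = 14
The nim-sum is 14 ≠ 0, so this is an N-position: the player to move can win; Alice has a winning move.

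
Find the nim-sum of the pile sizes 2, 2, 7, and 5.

In binary:
  010  (2)
  010  (2)
  111  (7)
  101  (5)
  ---
  010  (2)

2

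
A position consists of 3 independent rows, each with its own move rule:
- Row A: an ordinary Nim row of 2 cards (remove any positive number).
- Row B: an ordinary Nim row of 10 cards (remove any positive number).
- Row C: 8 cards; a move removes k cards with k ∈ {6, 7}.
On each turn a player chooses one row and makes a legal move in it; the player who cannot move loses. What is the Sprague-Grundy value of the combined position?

9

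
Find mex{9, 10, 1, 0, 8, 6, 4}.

2

The values 0, 1 are all present; 2 is the first non-negative integer missing from the set.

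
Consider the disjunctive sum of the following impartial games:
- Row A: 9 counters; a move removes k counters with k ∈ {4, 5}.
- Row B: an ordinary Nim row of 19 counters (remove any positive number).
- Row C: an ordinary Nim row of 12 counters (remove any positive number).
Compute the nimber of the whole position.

For row A, compute g(0), g(1), … with moves {4, 5}:
g(0) = mex{} = 0
g(1) = mex{} = 0
g(2) = mex{} = 0
g(3) = mex{} = 0
g(4) = mex{0} = 1
g(5) = mex{0} = 1
g(6) = mex{0} = 1
g(7) = mex{0} = 1
g(8) = mex{0,1} = 2
g(9) = mex{1} = 0
So g(9) = 0.
Row B is a plain Nim row of size 19, so its Grundy value is 19.
Row C is a plain Nim row of size 12, so its Grundy value is 12.
The value of a disjunctive sum is the nim-sum of the parts.
Combined value = 0 ⊕ 19 ⊕ 12 = 31.

31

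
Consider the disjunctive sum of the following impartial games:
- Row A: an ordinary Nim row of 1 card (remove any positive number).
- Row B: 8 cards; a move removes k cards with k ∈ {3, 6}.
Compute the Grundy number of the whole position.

Row A is a plain Nim row of size 1, so its Grundy value is 1.
Build the Grundy sequence for row B with g(k) = mex{g(k−s) : s ∈ {3, 6}, s ≤ k}:
k:     0  1  2  3  4  5  6  7  8
g(k):  0  0  0  1  1  1  2  2  2
So g(8) = 2.
The value of a disjunctive sum is the nim-sum of the parts.
Combined value = 1 XOR 2 = 3.

3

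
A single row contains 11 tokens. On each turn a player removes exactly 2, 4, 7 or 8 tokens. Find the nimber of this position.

Grundy values for subtraction set {2, 4, 7, 8}:
g(0) = mex{} = 0
g(1) = mex{} = 0
g(2) = mex{0} = 1
g(3) = mex{0} = 1
g(4) = mex{0,1} = 2
g(5) = mex{0,1} = 2
g(6) = mex{1,2} = 0
g(7) = mex{0,1,2} = 3
g(8) = mex{0,2} = 1
g(9) = mex{0,1,2,3} = 4
g(10) = mex{0,1} = 2
g(11) = mex{1,2,3,4} = 0
So g(11) = 0.

0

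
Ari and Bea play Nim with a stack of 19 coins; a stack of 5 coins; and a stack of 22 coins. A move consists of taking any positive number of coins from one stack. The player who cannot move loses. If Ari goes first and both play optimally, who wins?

Compute the nim-sum pairwise:
19 ⊕ 5 = 22
22 ⊕ 22 = 0
The nim-sum is 0, so this is a P-position: the player to move is in a losing position under optimal play; Ari is about to move from it and so loses — Bea wins.

Bea wins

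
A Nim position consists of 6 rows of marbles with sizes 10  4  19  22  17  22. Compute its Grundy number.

12

Bitwise XOR of the heap sizes:
  01010  (10)
  00100  (4)
  10011  (19)
  10110  (22)
  10001  (17)
  10110  (22)
  -----
  01100  (12)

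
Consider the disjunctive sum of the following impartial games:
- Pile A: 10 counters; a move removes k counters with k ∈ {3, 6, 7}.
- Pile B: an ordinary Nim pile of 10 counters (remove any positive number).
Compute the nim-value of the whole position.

For pile A, compute g(0), g(1), … with moves {3, 6, 7}:
k:     0  1  2  3  4  5  6  7  8  9 10
g(k):  0  0  0  1  1  1  2  2  2  3  0
So g(10) = 0.
Pile B is a plain Nim pile of size 10, so its Grundy value is 10.
The value of a disjunctive sum is the nim-sum of the parts.
Combined value = 0 ⊕ 10 = 10.

10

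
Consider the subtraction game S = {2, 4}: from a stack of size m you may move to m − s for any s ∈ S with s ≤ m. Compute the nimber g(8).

1

Compute g(0), g(1), … for moves {2, 4}:
g(0) = mex{} = 0
g(1) = mex{} = 0
g(2) = mex{0} = 1
g(3) = mex{0} = 1
g(4) = mex{0,1} = 2
g(5) = mex{0,1} = 2
g(6) = mex{1,2} = 0
g(7) = mex{1,2} = 0
g(8) = mex{0,2} = 1
So g(8) = 1.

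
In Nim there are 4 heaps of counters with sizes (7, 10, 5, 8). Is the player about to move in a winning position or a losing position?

Nim-sum: 7 ⊕ 10 ⊕ 5 ⊕ 8 = 0.
The nim-sum is 0, so this is a P-position: the player to move is in a losing position under optimal play.

Losing position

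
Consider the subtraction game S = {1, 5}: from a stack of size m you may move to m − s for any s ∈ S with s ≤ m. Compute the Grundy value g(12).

Grundy values for subtraction set {1, 5}:
k:     0  1  2  3  4  5  6  7  8  9 10 11 12
g(k):  0  1  0  1  0  1  0  1  0  1  0  1  0
So g(12) = 0.

0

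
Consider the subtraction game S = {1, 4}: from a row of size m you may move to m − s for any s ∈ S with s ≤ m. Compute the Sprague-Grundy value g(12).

Build the Grundy sequence with g(k) = mex{g(k−s) : s ∈ {1, 4}, s ≤ k}:
k:     0  1  2  3  4  5  6  7  8  9 10 11 12
g(k):  0  1  0  1  2  0  1  0  1  2  0  1  0
So g(12) = 0.

0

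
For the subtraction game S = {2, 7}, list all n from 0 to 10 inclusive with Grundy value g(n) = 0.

Grundy values for subtraction set {2, 7}:
g(0) = mex{} = 0
g(1) = mex{} = 0
g(2) = mex{0} = 1
g(3) = mex{0} = 1
g(4) = mex{1} = 0
g(5) = mex{1} = 0
g(6) = mex{0} = 1
g(7) = mex{0} = 1
g(8) = mex{0,1} = 2
g(9) = mex{1} = 0
g(10) = mex{1,2} = 0
The P-positions (g = 0) in 0..10 are 0, 1, 4, 5, 9, 10.

0, 1, 4, 5, 9, 10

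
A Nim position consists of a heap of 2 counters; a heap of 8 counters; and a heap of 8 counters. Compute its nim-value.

2

Nim-sum: 2 ^ 8 ^ 8 = 2.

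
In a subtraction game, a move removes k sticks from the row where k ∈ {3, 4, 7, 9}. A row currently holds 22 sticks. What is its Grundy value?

Grundy values for subtraction set {3, 4, 7, 9}:
k:     0  1  2  3  4  5  6  7  8  9 10 11 12 13 14 15 16 17 18 19 20 21 22
g(k):  0  0  0  1  1  1  2  2  2  3  3  3  0  0  0  1  1  1  2  2  2  3  3
So g(22) = 3.

3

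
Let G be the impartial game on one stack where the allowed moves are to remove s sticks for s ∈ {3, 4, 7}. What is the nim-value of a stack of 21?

0

Compute g(0), g(1), … for moves {3, 4, 7}:
k:     0  1  2  3  4  5  6  7  8  9 10 11 12 13 14 15 16 17 18 19 20 21
g(k):  0  0  0  1  1  1  2  2  2  3  0  0  0  1  1  1  2  2  2  3  0  0
So g(21) = 0.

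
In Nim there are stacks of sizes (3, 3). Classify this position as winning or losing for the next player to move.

Compute the nim-sum pairwise:
3 XOR 3 = 0
The nim-sum is 0, so this is a P-position: the player to move is in a losing position under optimal play.

Losing position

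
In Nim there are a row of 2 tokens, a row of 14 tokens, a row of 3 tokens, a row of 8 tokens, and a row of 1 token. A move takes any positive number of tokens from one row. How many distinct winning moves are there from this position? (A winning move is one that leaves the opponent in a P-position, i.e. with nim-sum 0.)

1

Nim-sum: 2 ⊕ 14 ⊕ 3 ⊕ 8 ⊕ 1 = 6.
The overall nim-sum is X = 6. A row of size p has a winning move iff p XOR X < p (reduce it to p XOR X).
  2: 2 XOR 6 = 4 ≥ 2 — no move.
  14: 14 XOR 6 = 8 < 14 — winning move (to 8).
  3: 3 XOR 6 = 5 ≥ 3 — no move.
  8: 8 XOR 6 = 14 ≥ 8 — no move.
  1: 1 XOR 6 = 7 ≥ 1 — no move.
That gives 1 winning move.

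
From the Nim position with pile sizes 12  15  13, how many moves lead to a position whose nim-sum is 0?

In binary:
  1100  (12)
  1111  (15)
  1101  (13)
  ----
  1110  (14)
The overall nim-sum is X = 14. A pile of size p has a winning move iff p XOR X < p (reduce it to p XOR X).
  12: 12 XOR 14 = 2 < 12 — winning move (to 2).
  15: 15 XOR 14 = 1 < 15 — winning move (to 1).
  13: 13 XOR 14 = 3 < 13 — winning move (to 3).
That gives 3 winning moves.

3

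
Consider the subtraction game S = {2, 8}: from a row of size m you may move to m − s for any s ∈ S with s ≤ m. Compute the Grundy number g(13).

1

Compute g(0), g(1), … for moves {2, 8}:
g(0) = mex{} = 0
g(1) = mex{} = 0
g(2) = mex{0} = 1
g(3) = mex{0} = 1
g(4) = mex{1} = 0
g(5) = mex{1} = 0
g(6) = mex{0} = 1
g(7) = mex{0} = 1
g(8) = mex{0,1} = 2
g(9) = mex{0,1} = 2
g(10) = mex{1,2} = 0
g(11) = mex{1,2} = 0
g(12) = mex{0} = 1
g(13) = mex{0} = 1
So g(13) = 1.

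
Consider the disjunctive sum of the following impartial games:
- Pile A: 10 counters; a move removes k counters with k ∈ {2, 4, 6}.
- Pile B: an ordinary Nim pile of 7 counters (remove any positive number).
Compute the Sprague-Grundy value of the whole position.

Build the Grundy sequence for pile A with g(k) = mex{g(k−s) : s ∈ {2, 4, 6}, s ≤ k}:
k:     0  1  2  3  4  5  6  7  8  9 10
g(k):  0  0  1  1  2  2  3  3  0  0  1
So g(10) = 1.
Pile B is a plain Nim pile of size 7, so its Grundy value is 7.
By the Sprague-Grundy theorem, the Grundy value of a sum of independent games is the XOR of the component values.
Combined value = 1 XOR 7 = 6.

6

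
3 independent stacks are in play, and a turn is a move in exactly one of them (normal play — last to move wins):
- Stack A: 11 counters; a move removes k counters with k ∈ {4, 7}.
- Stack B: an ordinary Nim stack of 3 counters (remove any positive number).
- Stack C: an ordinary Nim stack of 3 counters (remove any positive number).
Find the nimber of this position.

Build the Grundy sequence for stack A with g(k) = mex{g(k−s) : s ∈ {4, 7}, s ≤ k}:
g(0) = mex{} = 0
g(1) = mex{} = 0
g(2) = mex{} = 0
g(3) = mex{} = 0
g(4) = mex{0} = 1
g(5) = mex{0} = 1
g(6) = mex{0} = 1
g(7) = mex{0} = 1
g(8) = mex{0,1} = 2
g(9) = mex{0,1} = 2
g(10) = mex{0,1} = 2
g(11) = mex{1} = 0
So g(11) = 0.
Stack B is a plain Nim stack of size 3, so its Grundy value is 3.
Stack C is a plain Nim stack of size 3, so its Grundy value is 3.
By the Sprague-Grundy theorem, the Grundy value of a sum of independent games is the XOR of the component values.
Combined value = 0 ⊕ 3 ⊕ 3 = 0.

0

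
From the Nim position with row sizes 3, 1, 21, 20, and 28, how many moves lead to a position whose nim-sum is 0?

3

Compute the nim-sum pairwise:
3 ^ 1 = 2
2 ^ 21 = 23
23 ^ 20 = 3
3 ^ 28 = 31
The overall nim-sum is X = 31. A row of size p has a winning move iff p XOR X < p (reduce it to p XOR X).
  3: 3 XOR 31 = 28 ≥ 3 — no move.
  1: 1 XOR 31 = 30 ≥ 1 — no move.
  21: 21 XOR 31 = 10 < 21 — winning move (to 10).
  20: 20 XOR 31 = 11 < 20 — winning move (to 11).
  28: 28 XOR 31 = 3 < 28 — winning move (to 3).
That gives 3 winning moves.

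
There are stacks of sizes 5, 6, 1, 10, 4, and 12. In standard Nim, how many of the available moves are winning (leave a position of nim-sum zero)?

Compute the nim-sum pairwise:
5 XOR 6 = 3
3 XOR 1 = 2
2 XOR 10 = 8
8 XOR 4 = 12
12 XOR 12 = 0
The nim-sum is already 0, so every move leaves a nonzero nim-sum — there are no winning moves.

0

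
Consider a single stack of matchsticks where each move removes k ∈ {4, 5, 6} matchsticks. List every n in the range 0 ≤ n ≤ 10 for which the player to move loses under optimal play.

Grundy values for subtraction set {4, 5, 6}:
g(0) = mex{} = 0
g(1) = mex{} = 0
g(2) = mex{} = 0
g(3) = mex{} = 0
g(4) = mex{0} = 1
g(5) = mex{0} = 1
g(6) = mex{0} = 1
g(7) = mex{0} = 1
g(8) = mex{0,1} = 2
g(9) = mex{0,1} = 2
g(10) = mex{1} = 0
The P-positions (g = 0) in 0..10 are 0, 1, 2, 3, 10.

0, 1, 2, 3, 10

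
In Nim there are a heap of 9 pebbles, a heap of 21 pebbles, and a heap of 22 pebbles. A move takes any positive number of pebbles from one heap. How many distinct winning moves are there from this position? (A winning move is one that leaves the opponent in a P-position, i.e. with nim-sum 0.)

Write each in binary and XOR column by column:
  01001  (9)
  10101  (21)
  10110  (22)
  -----
  01010  (10)
The overall nim-sum is X = 10. A heap of size p has a winning move iff p XOR X < p (reduce it to p XOR X).
  9: 9 XOR 10 = 3 < 9 — winning move (to 3).
  21: 21 XOR 10 = 31 ≥ 21 — no move.
  22: 22 XOR 10 = 28 ≥ 22 — no move.
That gives 1 winning move.

1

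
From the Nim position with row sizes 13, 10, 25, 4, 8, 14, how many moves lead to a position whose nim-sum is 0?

1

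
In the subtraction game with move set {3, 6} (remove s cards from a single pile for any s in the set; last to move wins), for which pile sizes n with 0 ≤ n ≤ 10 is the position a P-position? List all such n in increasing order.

0, 1, 2, 9, 10

Grundy values for subtraction set {3, 6}:
g(0) = mex{} = 0
g(1) = mex{} = 0
g(2) = mex{} = 0
g(3) = mex{0} = 1
g(4) = mex{0} = 1
g(5) = mex{0} = 1
g(6) = mex{0,1} = 2
g(7) = mex{0,1} = 2
g(8) = mex{0,1} = 2
g(9) = mex{1,2} = 0
g(10) = mex{1,2} = 0
The P-positions (g = 0) in 0..10 are 0, 1, 2, 9, 10.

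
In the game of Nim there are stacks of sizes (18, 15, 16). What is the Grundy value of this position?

Compute the nim-sum pairwise:
18 XOR 15 = 29
29 XOR 16 = 13

13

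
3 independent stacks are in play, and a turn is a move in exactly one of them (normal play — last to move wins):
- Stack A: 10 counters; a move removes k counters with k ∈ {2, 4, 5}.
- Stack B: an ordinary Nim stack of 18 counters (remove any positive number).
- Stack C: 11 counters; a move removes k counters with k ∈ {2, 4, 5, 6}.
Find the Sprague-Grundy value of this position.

18

Build the Grundy sequence for stack A with g(k) = mex{g(k−s) : s ∈ {2, 4, 5}, s ≤ k}:
k:     0  1  2  3  4  5  6  7  8  9 10
g(k):  0  0  1  1  2  2  3  0  0  1  1
So g(10) = 1.
Stack B is a plain Nim stack of size 18, so its Grundy value is 18.
Grundy values for stack C (subtraction set {2, 4, 5, 6}):
g(0) = mex{} = 0
g(1) = mex{} = 0
g(2) = mex{0} = 1
g(3) = mex{0} = 1
g(4) = mex{0,1} = 2
g(5) = mex{0,1} = 2
g(6) = mex{0,1,2} = 3
g(7) = mex{0,1,2} = 3
g(8) = mex{1,2,3} = 0
g(9) = mex{1,2,3} = 0
g(10) = mex{0,2,3} = 1
g(11) = mex{0,2,3} = 1
So g(11) = 1.
By the Sprague-Grundy theorem, the Grundy value of a sum of independent games is the XOR of the component values.
Combined value = 1 XOR 18 XOR 1 = 18.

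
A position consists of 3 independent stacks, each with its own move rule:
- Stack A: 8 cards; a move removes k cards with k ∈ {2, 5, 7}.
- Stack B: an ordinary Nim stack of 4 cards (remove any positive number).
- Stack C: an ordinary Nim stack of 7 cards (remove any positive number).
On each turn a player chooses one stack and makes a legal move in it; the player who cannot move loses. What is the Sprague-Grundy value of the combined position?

1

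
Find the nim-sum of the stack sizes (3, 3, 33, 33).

0

Compute the nim-sum pairwise:
3 ^ 3 = 0
0 ^ 33 = 33
33 ^ 33 = 0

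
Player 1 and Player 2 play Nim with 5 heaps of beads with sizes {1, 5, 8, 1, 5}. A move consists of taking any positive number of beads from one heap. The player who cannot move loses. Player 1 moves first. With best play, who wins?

Player 1 wins

Write each in binary and XOR column by column:
  0001  (1)
  0101  (5)
  1000  (8)
  0001  (1)
  0101  (5)
  ----
  1000  (8)
The nim-sum is 8 ≠ 0, so this is an N-position: the player to move can win; Player 1 has a winning move.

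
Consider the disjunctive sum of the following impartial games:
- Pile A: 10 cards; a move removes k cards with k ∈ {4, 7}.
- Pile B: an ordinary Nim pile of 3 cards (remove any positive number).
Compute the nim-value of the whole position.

1

For pile A, compute g(0), g(1), … with moves {4, 7}:
g(0) = mex{} = 0
g(1) = mex{} = 0
g(2) = mex{} = 0
g(3) = mex{} = 0
g(4) = mex{0} = 1
g(5) = mex{0} = 1
g(6) = mex{0} = 1
g(7) = mex{0} = 1
g(8) = mex{0,1} = 2
g(9) = mex{0,1} = 2
g(10) = mex{0,1} = 2
So g(10) = 2.
Pile B is a plain Nim pile of size 3, so its Grundy value is 3.
The value of a disjunctive sum is the nim-sum of the parts.
Combined value = 2 XOR 3 = 1.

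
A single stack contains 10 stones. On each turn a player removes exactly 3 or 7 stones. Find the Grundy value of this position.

0

Grundy values for subtraction set {3, 7}:
g(0) = mex{} = 0
g(1) = mex{} = 0
g(2) = mex{} = 0
g(3) = mex{0} = 1
g(4) = mex{0} = 1
g(5) = mex{0} = 1
g(6) = mex{1} = 0
g(7) = mex{0,1} = 2
g(8) = mex{0,1} = 2
g(9) = mex{0} = 1
g(10) = mex{1,2} = 0
So g(10) = 0.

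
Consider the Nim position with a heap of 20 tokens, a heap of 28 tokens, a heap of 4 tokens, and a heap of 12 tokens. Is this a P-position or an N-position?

P-position

In binary:
  10100  (20)
  11100  (28)
  00100  (4)
  01100  (12)
  -----
  00000  (0)
The nim-sum is 0, so this is a P-position: the player to move is in a losing position under optimal play.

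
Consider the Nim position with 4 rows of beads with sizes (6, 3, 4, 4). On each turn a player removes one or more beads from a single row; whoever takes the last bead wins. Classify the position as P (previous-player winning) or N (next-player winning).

N-position

Compute the nim-sum pairwise:
6 XOR 3 = 5
5 XOR 4 = 1
1 XOR 4 = 5
The nim-sum is 5 ≠ 0, so this is an N-position: the player to move can win.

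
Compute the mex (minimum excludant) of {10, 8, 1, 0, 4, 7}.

2

The values 0, 1 are all present; 2 is the first non-negative integer missing from the set.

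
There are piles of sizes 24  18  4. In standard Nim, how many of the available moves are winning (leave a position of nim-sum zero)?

1

In binary:
  11000  (24)
  10010  (18)
  00100  (4)
  -----
  01110  (14)
The overall nim-sum is X = 14. A pile of size p has a winning move iff p XOR X < p (reduce it to p XOR X).
  24: 24 XOR 14 = 22 < 24 — winning move (to 22).
  18: 18 XOR 14 = 28 ≥ 18 — no move.
  4: 4 XOR 14 = 10 ≥ 4 — no move.
That gives 1 winning move.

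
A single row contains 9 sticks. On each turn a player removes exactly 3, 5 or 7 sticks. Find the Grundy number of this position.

3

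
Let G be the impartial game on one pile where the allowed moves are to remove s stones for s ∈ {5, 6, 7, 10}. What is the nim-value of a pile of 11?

Compute g(0), g(1), … for moves {5, 6, 7, 10}:
k:     0  1  2  3  4  5  6  7  8  9 10 11
g(k):  0  0  0  0  0  1  1  1  1  1  2  2
So g(11) = 2.

2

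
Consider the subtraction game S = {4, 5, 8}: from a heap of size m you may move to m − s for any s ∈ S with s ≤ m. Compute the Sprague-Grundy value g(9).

2

Build the Grundy sequence with g(k) = mex{g(k−s) : s ∈ {4, 5, 8}, s ≤ k}:
k:     0  1  2  3  4  5  6  7  8  9
g(k):  0  0  0  0  1  1  1  1  2  2
So g(9) = 2.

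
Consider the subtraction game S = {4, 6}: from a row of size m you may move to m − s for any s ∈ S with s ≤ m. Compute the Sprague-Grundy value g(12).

0

Build the Grundy sequence with g(k) = mex{g(k−s) : s ∈ {4, 6}, s ≤ k}:
g(0) = mex{} = 0
g(1) = mex{} = 0
g(2) = mex{} = 0
g(3) = mex{} = 0
g(4) = mex{0} = 1
g(5) = mex{0} = 1
g(6) = mex{0} = 1
g(7) = mex{0} = 1
g(8) = mex{0,1} = 2
g(9) = mex{0,1} = 2
g(10) = mex{1} = 0
g(11) = mex{1} = 0
g(12) = mex{1,2} = 0
So g(12) = 0.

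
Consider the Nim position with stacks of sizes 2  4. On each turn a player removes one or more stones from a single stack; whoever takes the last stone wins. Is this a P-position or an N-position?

N-position

In binary:
  010  (2)
  100  (4)
  ---
  110  (6)
The nim-sum is 6 ≠ 0, so this is an N-position: the player to move can win.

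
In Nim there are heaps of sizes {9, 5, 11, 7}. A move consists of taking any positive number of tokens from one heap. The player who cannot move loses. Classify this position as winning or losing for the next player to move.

Losing position

Compute the nim-sum pairwise:
9 ⊕ 5 = 12
12 ⊕ 11 = 7
7 ⊕ 7 = 0
The nim-sum is 0, so this is a P-position: the player to move is in a losing position under optimal play.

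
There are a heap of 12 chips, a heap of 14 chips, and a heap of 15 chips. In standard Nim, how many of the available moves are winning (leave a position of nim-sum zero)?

3

Nim-sum: 12 ⊕ 14 ⊕ 15 = 13.
The overall nim-sum is X = 13. A heap of size p has a winning move iff p XOR X < p (reduce it to p XOR X).
  12: 12 XOR 13 = 1 < 12 — winning move (to 1).
  14: 14 XOR 13 = 3 < 14 — winning move (to 3).
  15: 15 XOR 13 = 2 < 15 — winning move (to 2).
That gives 3 winning moves.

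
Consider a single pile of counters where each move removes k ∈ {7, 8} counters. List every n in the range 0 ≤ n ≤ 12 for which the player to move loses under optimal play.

0, 1, 2, 3, 4, 5, 6

Build the Grundy sequence with g(k) = mex{g(k−s) : s ∈ {7, 8}, s ≤ k}:
g(0) = mex{} = 0
g(1) = mex{} = 0
g(2) = mex{} = 0
g(3) = mex{} = 0
g(4) = mex{} = 0
g(5) = mex{} = 0
g(6) = mex{} = 0
g(7) = mex{0} = 1
g(8) = mex{0} = 1
g(9) = mex{0} = 1
g(10) = mex{0} = 1
g(11) = mex{0} = 1
g(12) = mex{0} = 1
The P-positions (g = 0) in 0..12 are 0, 1, 2, 3, 4, 5, 6.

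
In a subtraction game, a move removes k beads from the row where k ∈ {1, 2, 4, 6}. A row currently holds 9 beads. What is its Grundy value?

1

Grundy values for subtraction set {1, 2, 4, 6}:
k:     0  1  2  3  4  5  6  7  8  9
g(k):  0  1  2  0  1  2  3  4  0  1
So g(9) = 1.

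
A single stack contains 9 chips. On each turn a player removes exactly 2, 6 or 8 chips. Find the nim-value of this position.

Compute g(0), g(1), … for moves {2, 6, 8}:
g(0) = mex{} = 0
g(1) = mex{} = 0
g(2) = mex{0} = 1
g(3) = mex{0} = 1
g(4) = mex{1} = 0
g(5) = mex{1} = 0
g(6) = mex{0} = 1
g(7) = mex{0} = 1
g(8) = mex{0,1} = 2
g(9) = mex{0,1} = 2
So g(9) = 2.

2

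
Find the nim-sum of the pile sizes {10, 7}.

13

Nim-sum: 10 ⊕ 7 = 13.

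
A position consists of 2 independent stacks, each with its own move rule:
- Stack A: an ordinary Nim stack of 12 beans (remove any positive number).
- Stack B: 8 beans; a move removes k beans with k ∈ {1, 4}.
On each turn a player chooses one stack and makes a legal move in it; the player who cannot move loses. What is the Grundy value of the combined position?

Stack A is a plain Nim stack of size 12, so its Grundy value is 12.
For stack B, compute g(0), g(1), … with moves {1, 4}:
k:     0  1  2  3  4  5  6  7  8
g(k):  0  1  0  1  2  0  1  0  1
So g(8) = 1.
By the Sprague-Grundy theorem, the Grundy value of a sum of independent games is the XOR of the component values.
Combined value = 12 XOR 1 = 13.

13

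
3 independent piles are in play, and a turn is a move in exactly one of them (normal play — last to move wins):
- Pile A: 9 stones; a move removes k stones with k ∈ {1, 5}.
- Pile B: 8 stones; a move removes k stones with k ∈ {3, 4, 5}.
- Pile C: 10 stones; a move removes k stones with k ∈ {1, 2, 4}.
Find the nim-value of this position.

0

Grundy values for pile A (subtraction set {1, 5}):
k:     0  1  2  3  4  5  6  7  8  9
g(k):  0  1  0  1  0  1  0  1  0  1
So g(9) = 1.
Build the Grundy sequence for pile B with g(k) = mex{g(k−s) : s ∈ {3, 4, 5}, s ≤ k}:
k:     0  1  2  3  4  5  6  7  8
g(k):  0  0  0  1  1  1  2  2  0
So g(8) = 0.
For pile C, compute g(0), g(1), … with moves {1, 2, 4}:
k:     0  1  2  3  4  5  6  7  8  9 10
g(k):  0  1  2  0  1  2  0  1  2  0  1
So g(10) = 1.
By the Sprague-Grundy theorem, the Grundy value of a sum of independent games is the XOR of the component values.
Combined value = 1 ⊕ 0 ⊕ 1 = 0.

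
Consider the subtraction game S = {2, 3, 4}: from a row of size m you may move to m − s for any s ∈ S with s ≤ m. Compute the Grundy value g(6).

0

Grundy values for subtraction set {2, 3, 4}:
g(0) = mex{} = 0
g(1) = mex{} = 0
g(2) = mex{0} = 1
g(3) = mex{0} = 1
g(4) = mex{0,1} = 2
g(5) = mex{0,1} = 2
g(6) = mex{1,2} = 0
So g(6) = 0.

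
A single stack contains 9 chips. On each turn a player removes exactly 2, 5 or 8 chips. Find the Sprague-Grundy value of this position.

Build the Grundy sequence with g(k) = mex{g(k−s) : s ∈ {2, 5, 8}, s ≤ k}:
k:     0  1  2  3  4  5  6  7  8  9
g(k):  0  0  1  1  0  2  1  0  2  1
So g(9) = 1.

1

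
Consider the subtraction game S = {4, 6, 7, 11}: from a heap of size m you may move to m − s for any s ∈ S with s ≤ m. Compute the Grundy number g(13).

3

Build the Grundy sequence with g(k) = mex{g(k−s) : s ∈ {4, 6, 7, 11}, s ≤ k}:
k:     0  1  2  3  4  5  6  7  8  9 10 11 12 13
g(k):  0  0  0  0  1  1  1  1  2  2  2  2  3  3
So g(13) = 3.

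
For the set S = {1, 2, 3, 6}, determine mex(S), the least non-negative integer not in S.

0 is not in the set, so the mex is 0.

0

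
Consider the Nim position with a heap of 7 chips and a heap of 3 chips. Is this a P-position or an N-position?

N-position

Nim-sum: 7 ^ 3 = 4.
The nim-sum is 4 ≠ 0, so this is an N-position: the player to move can win.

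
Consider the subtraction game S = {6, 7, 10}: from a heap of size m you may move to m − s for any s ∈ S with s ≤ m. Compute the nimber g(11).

1

Build the Grundy sequence with g(k) = mex{g(k−s) : s ∈ {6, 7, 10}, s ≤ k}:
g(0) = mex{} = 0
g(1) = mex{} = 0
g(2) = mex{} = 0
g(3) = mex{} = 0
g(4) = mex{} = 0
g(5) = mex{} = 0
g(6) = mex{0} = 1
g(7) = mex{0} = 1
g(8) = mex{0} = 1
g(9) = mex{0} = 1
g(10) = mex{0} = 1
g(11) = mex{0} = 1
So g(11) = 1.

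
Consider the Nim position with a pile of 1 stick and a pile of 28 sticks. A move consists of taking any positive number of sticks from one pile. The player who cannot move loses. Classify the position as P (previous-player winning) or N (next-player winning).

N-position

In binary:
  00001  (1)
  11100  (28)
  -----
  11101  (29)
The nim-sum is 29 ≠ 0, so this is an N-position: the player to move can win.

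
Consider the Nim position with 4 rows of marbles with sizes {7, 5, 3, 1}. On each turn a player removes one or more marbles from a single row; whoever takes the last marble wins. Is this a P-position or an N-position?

Compute the nim-sum pairwise:
7 ⊕ 5 = 2
2 ⊕ 3 = 1
1 ⊕ 1 = 0
The nim-sum is 0, so this is a P-position: the player to move is in a losing position under optimal play.

P-position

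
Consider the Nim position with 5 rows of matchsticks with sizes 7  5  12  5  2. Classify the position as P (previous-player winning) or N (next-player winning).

N-position

Write each in binary and XOR column by column:
  0111  (7)
  0101  (5)
  1100  (12)
  0101  (5)
  0010  (2)
  ----
  1001  (9)
The nim-sum is 9 ≠ 0, so this is an N-position: the player to move can win.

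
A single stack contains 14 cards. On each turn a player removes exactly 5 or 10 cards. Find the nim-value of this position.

2

Grundy values for subtraction set {5, 10}:
k:     0  1  2  3  4  5  6  7  8  9 10 11 12 13 14
g(k):  0  0  0  0  0  1  1  1  1  1  2  2  2  2  2
So g(14) = 2.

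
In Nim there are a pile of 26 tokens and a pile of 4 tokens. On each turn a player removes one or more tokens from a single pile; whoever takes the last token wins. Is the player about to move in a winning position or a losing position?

Compute the nim-sum pairwise:
26 XOR 4 = 30
The nim-sum is 30 ≠ 0, so this is an N-position: the player to move can win.

Winning position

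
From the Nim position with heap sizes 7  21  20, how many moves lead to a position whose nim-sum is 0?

3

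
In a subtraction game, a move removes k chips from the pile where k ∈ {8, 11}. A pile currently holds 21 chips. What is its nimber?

0

Grundy values for subtraction set {8, 11}:
k:     0  1  2  3  4  5  6  7  8  9 10 11 12 13 14 15 16 17 18 19 20 21
g(k):  0  0  0  0  0  0  0  0  1  1  1  1  1  1  1  1  2  2  2  0  0  0
So g(21) = 0.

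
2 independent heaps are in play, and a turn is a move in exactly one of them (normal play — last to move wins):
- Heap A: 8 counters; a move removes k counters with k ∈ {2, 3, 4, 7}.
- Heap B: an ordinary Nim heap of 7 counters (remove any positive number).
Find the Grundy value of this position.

For heap A, compute g(0), g(1), … with moves {2, 3, 4, 7}:
k:     0  1  2  3  4  5  6  7  8
g(k):  0  0  1  1  2  2  0  3  1
So g(8) = 1.
Heap B is a plain Nim heap of size 7, so its Grundy value is 7.
By the Sprague-Grundy theorem, the Grundy value of a sum of independent games is the XOR of the component values.
Combined value = 1 ⊕ 7 = 6.

6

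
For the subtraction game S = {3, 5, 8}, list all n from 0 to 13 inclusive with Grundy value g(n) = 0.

0, 1, 2, 11, 12, 13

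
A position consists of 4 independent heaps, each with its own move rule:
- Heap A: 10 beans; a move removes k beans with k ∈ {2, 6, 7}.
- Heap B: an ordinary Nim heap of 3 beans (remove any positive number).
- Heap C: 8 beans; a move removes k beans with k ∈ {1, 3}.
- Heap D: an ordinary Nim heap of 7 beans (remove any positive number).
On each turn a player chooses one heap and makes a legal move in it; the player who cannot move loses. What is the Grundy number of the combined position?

Build the Grundy sequence for heap A with g(k) = mex{g(k−s) : s ∈ {2, 6, 7}, s ≤ k}:
k:     0  1  2  3  4  5  6  7  8  9 10
g(k):  0  0  1  1  0  0  1  1  2  0  3
So g(10) = 3.
Heap B is a plain Nim heap of size 3, so its Grundy value is 3.
For heap C, compute g(0), g(1), … with moves {1, 3}:
k:     0  1  2  3  4  5  6  7  8
g(k):  0  1  0  1  0  1  0  1  0
So g(8) = 0.
Heap D is a plain Nim heap of size 7, so its Grundy value is 7.
The value of a disjunctive sum is the nim-sum of the parts.
Combined value = 3 XOR 3 XOR 0 XOR 7 = 7.

7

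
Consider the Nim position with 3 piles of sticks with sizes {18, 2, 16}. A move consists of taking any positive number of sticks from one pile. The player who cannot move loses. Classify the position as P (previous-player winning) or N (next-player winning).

Compute the nim-sum pairwise:
18 XOR 2 = 16
16 XOR 16 = 0
The nim-sum is 0, so this is a P-position: the player to move is in a losing position under optimal play.

P-position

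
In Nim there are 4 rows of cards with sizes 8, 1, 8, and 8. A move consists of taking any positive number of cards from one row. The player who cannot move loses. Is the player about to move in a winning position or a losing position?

Winning position

Nim-sum: 8 ⊕ 1 ⊕ 8 ⊕ 8 = 9.
The nim-sum is 9 ≠ 0, so this is an N-position: the player to move can win.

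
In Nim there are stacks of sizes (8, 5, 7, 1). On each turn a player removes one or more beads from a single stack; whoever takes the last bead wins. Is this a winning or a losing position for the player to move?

Winning position

Compute the nim-sum pairwise:
8 XOR 5 = 13
13 XOR 7 = 10
10 XOR 1 = 11
The nim-sum is 11 ≠ 0, so this is an N-position: the player to move can win.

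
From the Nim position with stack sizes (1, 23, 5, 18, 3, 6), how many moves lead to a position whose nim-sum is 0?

3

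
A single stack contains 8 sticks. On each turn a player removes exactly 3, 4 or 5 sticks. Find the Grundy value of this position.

0

Grundy values for subtraction set {3, 4, 5}:
k:     0  1  2  3  4  5  6  7  8
g(k):  0  0  0  1  1  1  2  2  0
So g(8) = 0.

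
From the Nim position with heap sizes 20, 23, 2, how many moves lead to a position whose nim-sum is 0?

1

Bitwise XOR of the heap sizes:
  10100  (20)
  10111  (23)
  00010  (2)
  -----
  00001  (1)
The overall nim-sum is X = 1. A heap of size p has a winning move iff p XOR X < p (reduce it to p XOR X).
  20: 20 XOR 1 = 21 ≥ 20 — no move.
  23: 23 XOR 1 = 22 < 23 — winning move (to 22).
  2: 2 XOR 1 = 3 ≥ 2 — no move.
That gives 1 winning move.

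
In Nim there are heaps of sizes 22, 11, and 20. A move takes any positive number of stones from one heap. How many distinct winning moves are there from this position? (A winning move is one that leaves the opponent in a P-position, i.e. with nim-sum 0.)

1

Nim-sum: 22 XOR 11 XOR 20 = 9.
The overall nim-sum is X = 9. A heap of size p has a winning move iff p XOR X < p (reduce it to p XOR X).
  22: 22 XOR 9 = 31 ≥ 22 — no move.
  11: 11 XOR 9 = 2 < 11 — winning move (to 2).
  20: 20 XOR 9 = 29 ≥ 20 — no move.
That gives 1 winning move.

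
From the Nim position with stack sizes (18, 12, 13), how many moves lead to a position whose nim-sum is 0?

1

Compute the nim-sum pairwise:
18 ⊕ 12 = 30
30 ⊕ 13 = 19
The overall nim-sum is X = 19. A stack of size p has a winning move iff p XOR X < p (reduce it to p XOR X).
  18: 18 XOR 19 = 1 < 18 — winning move (to 1).
  12: 12 XOR 19 = 31 ≥ 12 — no move.
  13: 13 XOR 19 = 30 ≥ 13 — no move.
That gives 1 winning move.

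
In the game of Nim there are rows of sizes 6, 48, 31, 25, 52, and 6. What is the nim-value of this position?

Bitwise XOR of the heap sizes:
  000110  (6)
  110000  (48)
  011111  (31)
  011001  (25)
  110100  (52)
  000110  (6)
  ------
  000010  (2)

2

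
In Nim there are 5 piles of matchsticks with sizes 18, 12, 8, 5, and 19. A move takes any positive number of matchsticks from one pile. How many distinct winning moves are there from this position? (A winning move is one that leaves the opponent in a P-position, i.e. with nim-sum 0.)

0

Nim-sum: 18 ⊕ 12 ⊕ 8 ⊕ 5 ⊕ 19 = 0.
The nim-sum is already 0, so every move leaves a nonzero nim-sum — there are no winning moves.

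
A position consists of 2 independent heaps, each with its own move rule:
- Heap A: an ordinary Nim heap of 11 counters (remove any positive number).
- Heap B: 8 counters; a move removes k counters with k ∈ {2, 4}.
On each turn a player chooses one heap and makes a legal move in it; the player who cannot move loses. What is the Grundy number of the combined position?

10

Heap A is a plain Nim heap of size 11, so its Grundy value is 11.
For heap B, compute g(0), g(1), … with moves {2, 4}:
k:     0  1  2  3  4  5  6  7  8
g(k):  0  0  1  1  2  2  0  0  1
So g(8) = 1.
The value of a disjunctive sum is the nim-sum of the parts.
Combined value = 11 ⊕ 1 = 10.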